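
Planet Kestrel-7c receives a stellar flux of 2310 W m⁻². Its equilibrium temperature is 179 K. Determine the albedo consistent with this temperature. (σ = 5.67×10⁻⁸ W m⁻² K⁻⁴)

From T_eq⁴ = S(1−A)/(4σ): 1−A = 4σT_eq⁴/S.
1−A = 4 × 5.67×10⁻⁸ × (179)⁴ / 2310 = 0.101.

A ≈ 0.90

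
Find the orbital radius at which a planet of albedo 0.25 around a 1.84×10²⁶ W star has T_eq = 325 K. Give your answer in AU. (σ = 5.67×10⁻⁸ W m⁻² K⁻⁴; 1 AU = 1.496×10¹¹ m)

From T_eq⁴ = L(1−A)/(16πσd²): d = √[L(1−A)/(16πσT_eq⁴)].
d = √[1.84×10²⁶ × 0.75 / (16π × 5.67×10⁻⁸ × (325)⁴)] = 6.59×10¹⁰ m = 0.440 AU.

d ≈ 0.440 AU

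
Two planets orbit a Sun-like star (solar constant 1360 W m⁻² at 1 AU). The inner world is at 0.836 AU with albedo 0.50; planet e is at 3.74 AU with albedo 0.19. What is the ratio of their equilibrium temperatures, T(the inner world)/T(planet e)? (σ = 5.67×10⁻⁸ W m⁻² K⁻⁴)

T_eq = [S₀(1−A)/(4σd²)]^(1/4), so T ∝ (1−A)^(1/4) / √d.
T₁ = [1360×0.50/(4×5.67×10⁻⁸×0.836²)]^(1/4) = 255.93 K.
T₂ = [1360×0.81/(4×5.67×10⁻⁸×3.74²)]^(1/4) = 136.51 K.

T₁/T₂ ≈ 1.875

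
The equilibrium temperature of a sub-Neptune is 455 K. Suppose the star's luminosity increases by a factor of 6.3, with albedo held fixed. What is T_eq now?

T_eq ∝ L^(1/4) · d^(−1/2).
T′ = 455 × 6.3^(1/4) = 721 K.

T_eq ≈ 721 K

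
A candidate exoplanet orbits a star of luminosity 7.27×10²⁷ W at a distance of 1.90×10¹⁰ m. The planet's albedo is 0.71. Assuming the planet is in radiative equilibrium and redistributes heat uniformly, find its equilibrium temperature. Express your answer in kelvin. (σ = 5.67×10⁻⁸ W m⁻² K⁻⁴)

T_eq ≈ 1200 K

Flux: S = L/(4πd²) = 7.27×10²⁷/(4π×(1.90×10¹⁰)²) = 1.60×10⁶ W m⁻².
Energy balance: absorbed = emitted ⇒ πR²·S(1−A) = 4πR²·σT_eq⁴, so T_eq⁴ = S(1−A)/(4σ).
T_eq = [1.60×10⁶ × 0.29 / (4 × 5.67×10⁻⁸)]^(1/4) = (2.05×10¹²)^(1/4) = 1200 K.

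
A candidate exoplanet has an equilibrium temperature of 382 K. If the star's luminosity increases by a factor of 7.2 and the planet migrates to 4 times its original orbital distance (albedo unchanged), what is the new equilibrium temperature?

T_eq ∝ L^(1/4) · d^(−1/2).
T′ = 382 × 7.2^(1/4) / 4^(1/2) = 313 K.

T_eq ≈ 313 K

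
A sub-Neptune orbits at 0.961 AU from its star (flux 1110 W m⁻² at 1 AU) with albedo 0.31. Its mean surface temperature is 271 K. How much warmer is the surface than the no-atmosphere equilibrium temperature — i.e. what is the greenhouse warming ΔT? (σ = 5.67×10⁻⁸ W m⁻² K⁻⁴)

S = 1110/0.961² = 1202 W m⁻².
T_eq = [S(1−A)/(4σ)]^(1/4) = [1202×0.69/(4×5.67×10⁻⁸)]^(1/4) = 245.9 K.
ΔT = T_surf − T_eq = 271 − 245.9.

ΔT ≈ 25.1 K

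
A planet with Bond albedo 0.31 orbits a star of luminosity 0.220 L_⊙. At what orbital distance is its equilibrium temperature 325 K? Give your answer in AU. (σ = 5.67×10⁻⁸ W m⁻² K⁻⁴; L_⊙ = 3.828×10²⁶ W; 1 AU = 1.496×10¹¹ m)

L = 0.220 × 3.828×10²⁶ = 8.42×10²⁵ W.
From T_eq⁴ = L(1−A)/(16πσd²): d = √[L(1−A)/(16πσT_eq⁴)].
d = √[8.42×10²⁵ × 0.69 / (16π × 5.67×10⁻⁸ × (325)⁴)] = 4.27×10¹⁰ m = 0.286 AU.

d ≈ 0.286 AU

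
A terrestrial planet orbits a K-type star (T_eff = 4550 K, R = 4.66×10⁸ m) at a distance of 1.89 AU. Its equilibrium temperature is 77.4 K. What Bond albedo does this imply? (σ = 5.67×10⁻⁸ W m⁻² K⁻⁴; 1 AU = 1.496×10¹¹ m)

d = 1.89 AU = 2.83×10¹¹ m.
L = 4πR_⋆²σT_⋆⁴ = 4π(4.66×10⁸)² × 5.67×10⁻⁸ × (4550)⁴ = 6.63×10²⁵ W.
S = L/(4πd²) = 66.0 W m⁻².
From T_eq⁴ = S(1−A)/(4σ): 1−A = 4σT_eq⁴/S.
1−A = 4 × 5.67×10⁻⁸ × (77.4)⁴ / 66.0 = 0.123.

A ≈ 0.88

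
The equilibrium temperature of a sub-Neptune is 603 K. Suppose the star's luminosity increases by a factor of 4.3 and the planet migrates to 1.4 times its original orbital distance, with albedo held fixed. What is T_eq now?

T_eq ≈ 734 K

T_eq ∝ L^(1/4) · d^(−1/2).
T′ = 603 × 4.3^(1/4) / 1.4^(1/2) = 734 K.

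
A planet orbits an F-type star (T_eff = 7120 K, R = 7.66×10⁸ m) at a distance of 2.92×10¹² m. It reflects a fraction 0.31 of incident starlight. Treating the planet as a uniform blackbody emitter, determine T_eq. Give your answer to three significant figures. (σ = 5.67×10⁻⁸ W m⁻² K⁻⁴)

L = 4πR_⋆²σT_⋆⁴ = 4π(7.66×10⁸)² × 5.67×10⁻⁸ × (7120)⁴ = 1.07×10²⁷ W.
S = L/(4πd²) = 10.0 W m⁻².
Energy balance: absorbed = emitted ⇒ πR²·S(1−A) = 4πR²·σT_eq⁴, so T_eq⁴ = S(1−A)/(4σ).
T_eq = [10.0 × 0.69 / (4 × 5.67×10⁻⁸)]^(1/4) = (3.05×10⁷)^(1/4) = 74.3 K.

T_eq ≈ 74.3 K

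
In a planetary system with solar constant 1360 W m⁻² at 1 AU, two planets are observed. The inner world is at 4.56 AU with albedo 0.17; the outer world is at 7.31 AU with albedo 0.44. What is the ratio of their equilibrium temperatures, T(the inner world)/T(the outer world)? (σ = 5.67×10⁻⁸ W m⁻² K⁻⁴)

T₁/T₂ ≈ 1.397

T_eq = [S₀(1−A)/(4σd²)]^(1/4), so T ∝ (1−A)^(1/4) / √d.
T₁ = [1360×0.83/(4×5.67×10⁻⁸×4.56²)]^(1/4) = 124.38 K.
T₂ = [1360×0.56/(4×5.67×10⁻⁸×7.31²)]^(1/4) = 89.04 K.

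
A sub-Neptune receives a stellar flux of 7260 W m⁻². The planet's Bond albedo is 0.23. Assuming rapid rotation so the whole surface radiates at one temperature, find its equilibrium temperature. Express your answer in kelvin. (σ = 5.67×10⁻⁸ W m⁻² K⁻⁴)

Energy balance: absorbed = emitted ⇒ πR²·S(1−A) = 4πR²·σT_eq⁴, so T_eq⁴ = S(1−A)/(4σ).
T_eq = [7260 × 0.77 / (4 × 5.67×10⁻⁸)]^(1/4) = (2.46×10¹⁰)^(1/4) = 396 K.

T_eq ≈ 396 K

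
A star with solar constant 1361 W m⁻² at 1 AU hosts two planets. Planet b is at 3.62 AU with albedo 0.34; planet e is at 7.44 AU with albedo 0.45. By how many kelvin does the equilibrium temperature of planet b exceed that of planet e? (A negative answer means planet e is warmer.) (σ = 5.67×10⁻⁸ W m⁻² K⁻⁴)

T_eq = [S₀(1−A)/(4σd²)]^(1/4), so T ∝ (1−A)^(1/4) / √d.
T₁ = [1361×0.66/(4×5.67×10⁻⁸×3.62²)]^(1/4) = 131.85 K.
T₂ = [1361×0.55/(4×5.67×10⁻⁸×7.44²)]^(1/4) = 87.87 K.

ΔT ≈ 44.0 K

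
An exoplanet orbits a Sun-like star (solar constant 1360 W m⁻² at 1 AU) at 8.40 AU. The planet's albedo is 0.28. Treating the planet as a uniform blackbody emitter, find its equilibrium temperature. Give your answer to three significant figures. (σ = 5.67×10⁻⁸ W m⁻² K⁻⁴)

T_eq ≈ 88.4 K

Flux at 8.40 AU: S = 1360/8.40² = 19.3 W m⁻².
Energy balance: absorbed = emitted ⇒ πR²·S(1−A) = 4πR²·σT_eq⁴, so T_eq⁴ = S(1−A)/(4σ).
T_eq = [19.3 × 0.72 / (4 × 5.67×10⁻⁸)]^(1/4) = (6.12×10⁷)^(1/4) = 88.4 K.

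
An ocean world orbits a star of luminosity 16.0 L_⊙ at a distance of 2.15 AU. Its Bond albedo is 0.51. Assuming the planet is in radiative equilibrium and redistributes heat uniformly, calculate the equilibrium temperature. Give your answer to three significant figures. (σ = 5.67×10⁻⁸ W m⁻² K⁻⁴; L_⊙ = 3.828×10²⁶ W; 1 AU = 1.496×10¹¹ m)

T_eq ≈ 318 K

d = 2.15 AU = 3.22×10¹¹ m.
L = 16.0 × 3.828×10²⁶ = 6.12×10²⁷ W.
Flux: S = L/(4πd²) = 6.12×10²⁷/(4π×(3.22×10¹¹)²) = 4710 W m⁻².
Energy balance: absorbed = emitted ⇒ πR²·S(1−A) = 4πR²·σT_eq⁴, so T_eq⁴ = S(1−A)/(4σ).
T_eq = [4710 × 0.49 / (4 × 5.67×10⁻⁸)]^(1/4) = (1.02×10¹⁰)^(1/4) = 318 K.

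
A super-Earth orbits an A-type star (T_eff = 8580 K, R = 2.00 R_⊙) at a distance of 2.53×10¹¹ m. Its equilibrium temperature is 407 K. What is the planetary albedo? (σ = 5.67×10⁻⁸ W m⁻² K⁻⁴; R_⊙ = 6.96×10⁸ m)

R_⋆ = 2.00 × 6.96×10⁸ = 1.39×10⁹ m.
L = 4πR_⋆²σT_⋆⁴ = 4π(1.39×10⁹)² × 5.67×10⁻⁸ × (8580)⁴ = 7.48×10²⁷ W.
S = L/(4πd²) = 9300 W m⁻².
From T_eq⁴ = S(1−A)/(4σ): 1−A = 4σT_eq⁴/S.
1−A = 4 × 5.67×10⁻⁸ × (407)⁴ / 9300 = 0.669.

A ≈ 0.33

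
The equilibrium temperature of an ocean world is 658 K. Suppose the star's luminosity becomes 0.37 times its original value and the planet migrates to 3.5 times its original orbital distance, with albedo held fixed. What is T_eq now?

T_eq ≈ 274 K

T_eq ∝ L^(1/4) · d^(−1/2).
T′ = 658 × 0.37^(1/4) / 3.5^(1/2) = 274 K.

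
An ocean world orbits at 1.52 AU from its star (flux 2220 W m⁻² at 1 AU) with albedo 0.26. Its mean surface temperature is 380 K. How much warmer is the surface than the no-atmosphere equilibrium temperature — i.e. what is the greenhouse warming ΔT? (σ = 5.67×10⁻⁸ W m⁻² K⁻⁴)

S = 2220/1.52² = 960.9 W m⁻².
T_eq = [S(1−A)/(4σ)]^(1/4) = [960.9×0.74/(4×5.67×10⁻⁸)]^(1/4) = 236.6 K.
ΔT = T_surf − T_eq = 380 − 236.6.

ΔT ≈ 143.4 K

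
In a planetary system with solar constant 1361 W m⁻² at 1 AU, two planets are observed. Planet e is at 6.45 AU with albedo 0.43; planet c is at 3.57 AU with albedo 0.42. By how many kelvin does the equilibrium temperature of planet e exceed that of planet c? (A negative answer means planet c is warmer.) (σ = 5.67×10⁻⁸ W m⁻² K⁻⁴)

T_eq = [S₀(1−A)/(4σd²)]^(1/4), so T ∝ (1−A)^(1/4) / √d.
T₁ = [1361×0.57/(4×5.67×10⁻⁸×6.45²)]^(1/4) = 95.22 K.
T₂ = [1361×0.58/(4×5.67×10⁻⁸×3.57²)]^(1/4) = 128.55 K.

ΔT ≈ -33.3 K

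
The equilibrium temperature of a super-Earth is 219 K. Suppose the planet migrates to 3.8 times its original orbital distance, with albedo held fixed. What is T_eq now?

T_eq ∝ L^(1/4) · d^(−1/2).
T′ = 219 / 3.8^(1/2) = 112 K.

T_eq ≈ 112 K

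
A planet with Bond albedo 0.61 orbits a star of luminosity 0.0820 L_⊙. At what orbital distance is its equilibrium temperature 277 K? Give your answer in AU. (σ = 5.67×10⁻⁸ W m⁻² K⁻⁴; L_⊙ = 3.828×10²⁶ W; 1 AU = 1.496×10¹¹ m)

d ≈ 0.181 AU

L = 0.0820 × 3.828×10²⁶ = 3.14×10²⁵ W.
From T_eq⁴ = L(1−A)/(16πσd²): d = √[L(1−A)/(16πσT_eq⁴)].
d = √[3.14×10²⁵ × 0.39 / (16π × 5.67×10⁻⁸ × (277)⁴)] = 2.70×10¹⁰ m = 0.181 AU.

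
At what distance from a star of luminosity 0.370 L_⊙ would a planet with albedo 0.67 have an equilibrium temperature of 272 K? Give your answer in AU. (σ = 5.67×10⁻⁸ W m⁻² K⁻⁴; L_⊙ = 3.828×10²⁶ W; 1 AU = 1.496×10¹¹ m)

d ≈ 0.366 AU

L = 0.370 × 3.828×10²⁶ = 1.42×10²⁶ W.
From T_eq⁴ = L(1−A)/(16πσd²): d = √[L(1−A)/(16πσT_eq⁴)].
d = √[1.42×10²⁶ × 0.33 / (16π × 5.67×10⁻⁸ × (272)⁴)] = 5.47×10¹⁰ m = 0.366 AU.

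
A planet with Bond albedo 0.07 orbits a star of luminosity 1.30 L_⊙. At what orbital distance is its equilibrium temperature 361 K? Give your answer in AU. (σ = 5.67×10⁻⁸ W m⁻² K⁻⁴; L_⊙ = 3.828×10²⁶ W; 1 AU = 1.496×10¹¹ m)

L = 1.30 × 3.828×10²⁶ = 4.98×10²⁶ W.
From T_eq⁴ = L(1−A)/(16πσd²): d = √[L(1−A)/(16πσT_eq⁴)].
d = √[4.98×10²⁶ × 0.93 / (16π × 5.67×10⁻⁸ × (361)⁴)] = 9.78×10¹⁰ m = 0.654 AU.

d ≈ 0.654 AU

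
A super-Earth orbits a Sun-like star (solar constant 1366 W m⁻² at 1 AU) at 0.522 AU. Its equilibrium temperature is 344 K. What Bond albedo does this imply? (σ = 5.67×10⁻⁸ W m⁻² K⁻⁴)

A ≈ 0.37

Flux at 0.522 AU: S = 1366/0.522² = 5010 W m⁻².
From T_eq⁴ = S(1−A)/(4σ): 1−A = 4σT_eq⁴/S.
1−A = 4 × 5.67×10⁻⁸ × (344)⁴ / 5010 = 0.634.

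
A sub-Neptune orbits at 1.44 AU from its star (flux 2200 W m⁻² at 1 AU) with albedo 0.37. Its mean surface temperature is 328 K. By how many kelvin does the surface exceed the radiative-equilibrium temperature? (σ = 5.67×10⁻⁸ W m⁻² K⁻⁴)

S = 2200/1.44² = 1061 W m⁻².
T_eq = [S(1−A)/(4σ)]^(1/4) = [1061×0.63/(4×5.67×10⁻⁸)]^(1/4) = 233.0 K.
ΔT = T_surf − T_eq = 328 − 233.0.

ΔT ≈ 95.0 K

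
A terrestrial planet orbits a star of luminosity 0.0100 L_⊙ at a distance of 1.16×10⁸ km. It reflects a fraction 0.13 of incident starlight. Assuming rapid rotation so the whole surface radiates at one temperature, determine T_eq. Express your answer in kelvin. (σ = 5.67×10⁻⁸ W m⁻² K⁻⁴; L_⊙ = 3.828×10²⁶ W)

d = 1.16×10⁸ km = 1.16×10¹¹ m.
L = 0.0100 × 3.828×10²⁶ = 3.83×10²⁴ W.
Flux: S = L/(4πd²) = 3.83×10²⁴/(4π×(1.16×10¹¹)²) = 22.6 W m⁻².
Energy balance: absorbed = emitted ⇒ πR²·S(1−A) = 4πR²·σT_eq⁴, so T_eq⁴ = S(1−A)/(4σ).
T_eq = [22.6 × 0.87 / (4 × 5.67×10⁻⁸)]^(1/4) = (8.68×10⁷)^(1/4) = 96.5 K.

T_eq ≈ 96.5 K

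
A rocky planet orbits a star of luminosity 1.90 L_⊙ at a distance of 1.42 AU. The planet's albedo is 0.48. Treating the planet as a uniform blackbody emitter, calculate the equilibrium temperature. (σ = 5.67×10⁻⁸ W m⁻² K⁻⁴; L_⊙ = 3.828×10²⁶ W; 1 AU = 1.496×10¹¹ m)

T_eq ≈ 233 K

d = 1.42 AU = 2.12×10¹¹ m.
L = 1.90 × 3.828×10²⁶ = 7.27×10²⁶ W.
Flux: S = L/(4πd²) = 7.27×10²⁶/(4π×(2.12×10¹¹)²) = 1280 W m⁻².
Energy balance: absorbed = emitted ⇒ πR²·S(1−A) = 4πR²·σT_eq⁴, so T_eq⁴ = S(1−A)/(4σ).
T_eq = [1280 × 0.52 / (4 × 5.67×10⁻⁸)]^(1/4) = (2.94×10⁹)^(1/4) = 233 K.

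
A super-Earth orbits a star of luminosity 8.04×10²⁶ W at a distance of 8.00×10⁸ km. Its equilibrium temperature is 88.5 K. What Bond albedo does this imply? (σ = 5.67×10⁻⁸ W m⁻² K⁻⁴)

d = 8.00×10⁸ km = 8.00×10¹¹ m.
Flux: S = L/(4πd²) = 8.04×10²⁶/(4π×(8.00×10¹¹)²) = 100 W m⁻².
From T_eq⁴ = S(1−A)/(4σ): 1−A = 4σT_eq⁴/S.
1−A = 4 × 5.67×10⁻⁸ × (88.5)⁴ / 100 = 0.139.

A ≈ 0.86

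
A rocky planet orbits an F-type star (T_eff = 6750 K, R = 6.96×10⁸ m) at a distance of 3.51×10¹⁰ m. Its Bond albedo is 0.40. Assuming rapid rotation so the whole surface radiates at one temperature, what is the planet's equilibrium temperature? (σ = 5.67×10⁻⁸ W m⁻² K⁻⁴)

L = 4πR_⋆²σT_⋆⁴ = 4π(6.96×10⁸)² × 5.67×10⁻⁸ × (6750)⁴ = 7.17×10²⁶ W.
S = L/(4πd²) = 4.63×10⁴ W m⁻².
Energy balance: absorbed = emitted ⇒ πR²·S(1−A) = 4πR²·σT_eq⁴, so T_eq⁴ = S(1−A)/(4σ).
T_eq = [4.63×10⁴ × 0.60 / (4 × 5.67×10⁻⁸)]^(1/4) = (1.22×10¹¹)^(1/4) = 592 K.

T_eq ≈ 592 K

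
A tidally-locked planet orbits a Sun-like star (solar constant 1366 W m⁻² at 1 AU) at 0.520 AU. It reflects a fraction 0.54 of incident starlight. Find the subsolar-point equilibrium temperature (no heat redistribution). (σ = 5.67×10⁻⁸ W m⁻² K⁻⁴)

Flux at 0.520 AU: S = 1366/0.520² = 5050 W m⁻².
At the subsolar point the surface absorbs S(1−A) and emits σT⁴ per unit area — no factor of 4, since only the local patch is in balance.
T = [5050 × 0.46 / 5.67×10⁻⁸]^(1/4) = (4.10×10¹⁰)^(1/4) = 450 K.

T_ss ≈ 450 K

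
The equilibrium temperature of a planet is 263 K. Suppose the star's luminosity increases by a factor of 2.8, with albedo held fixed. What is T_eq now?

T_eq ≈ 340 K

T_eq ∝ L^(1/4) · d^(−1/2).
T′ = 263 × 2.8^(1/4) = 340 K.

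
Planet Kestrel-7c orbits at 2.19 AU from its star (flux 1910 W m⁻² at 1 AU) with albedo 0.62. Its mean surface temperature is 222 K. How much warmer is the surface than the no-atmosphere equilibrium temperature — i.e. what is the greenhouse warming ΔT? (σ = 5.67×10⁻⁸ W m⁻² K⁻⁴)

S = 1910/2.19² = 398.2 W m⁻².
T_eq = [S(1−A)/(4σ)]^(1/4) = [398.2×0.38/(4×5.67×10⁻⁸)]^(1/4) = 160.7 K.
ΔT = T_surf − T_eq = 222 − 160.7.

ΔT ≈ 61.3 K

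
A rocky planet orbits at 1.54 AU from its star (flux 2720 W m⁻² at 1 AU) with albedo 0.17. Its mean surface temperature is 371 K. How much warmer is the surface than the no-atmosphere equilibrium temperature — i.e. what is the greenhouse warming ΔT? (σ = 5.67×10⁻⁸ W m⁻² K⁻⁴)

S = 2720/1.54² = 1147 W m⁻².
T_eq = [S(1−A)/(4σ)]^(1/4) = [1147×0.83/(4×5.67×10⁻⁸)]^(1/4) = 254.5 K.
ΔT = T_surf − T_eq = 371 − 254.5.

ΔT ≈ 116.5 K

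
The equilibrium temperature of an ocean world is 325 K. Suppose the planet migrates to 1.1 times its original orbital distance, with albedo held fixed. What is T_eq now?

T_eq ∝ L^(1/4) · d^(−1/2).
T′ = 325 / 1.1^(1/2) = 310 K.

T_eq ≈ 310 K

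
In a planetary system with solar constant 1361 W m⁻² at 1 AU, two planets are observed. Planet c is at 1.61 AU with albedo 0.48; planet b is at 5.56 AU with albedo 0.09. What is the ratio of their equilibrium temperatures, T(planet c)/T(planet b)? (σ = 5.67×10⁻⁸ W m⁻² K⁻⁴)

T_eq = [S₀(1−A)/(4σd²)]^(1/4), so T ∝ (1−A)^(1/4) / √d.
T₁ = [1361×0.52/(4×5.67×10⁻⁸×1.61²)]^(1/4) = 186.27 K.
T₂ = [1361×0.91/(4×5.67×10⁻⁸×5.56²)]^(1/4) = 115.29 K.

T₁/T₂ ≈ 1.616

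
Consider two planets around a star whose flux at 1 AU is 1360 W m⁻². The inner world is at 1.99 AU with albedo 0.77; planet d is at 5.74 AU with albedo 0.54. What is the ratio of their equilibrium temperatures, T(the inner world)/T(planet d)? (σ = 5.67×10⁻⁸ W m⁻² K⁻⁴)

T_eq = [S₀(1−A)/(4σd²)]^(1/4), so T ∝ (1−A)^(1/4) / √d.
T₁ = [1360×0.23/(4×5.67×10⁻⁸×1.99²)]^(1/4) = 136.61 K.
T₂ = [1360×0.46/(4×5.67×10⁻⁸×5.74²)]^(1/4) = 95.65 K.

T₁/T₂ ≈ 1.428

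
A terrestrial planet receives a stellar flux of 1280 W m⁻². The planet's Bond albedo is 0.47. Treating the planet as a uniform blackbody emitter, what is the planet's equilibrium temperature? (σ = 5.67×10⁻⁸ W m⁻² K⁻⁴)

T_eq ≈ 234 K

Energy balance: absorbed = emitted ⇒ πR²·S(1−A) = 4πR²·σT_eq⁴, so T_eq⁴ = S(1−A)/(4σ).
T_eq = [1280 × 0.53 / (4 × 5.67×10⁻⁸)]^(1/4) = (2.99×10⁹)^(1/4) = 234 K.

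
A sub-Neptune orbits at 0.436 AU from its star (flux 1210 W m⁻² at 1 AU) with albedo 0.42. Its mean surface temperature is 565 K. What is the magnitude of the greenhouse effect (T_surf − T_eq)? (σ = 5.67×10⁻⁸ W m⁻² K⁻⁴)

S = 1210/0.436² = 6365 W m⁻².
T_eq = [S(1−A)/(4σ)]^(1/4) = [6365×0.58/(4×5.67×10⁻⁸)]^(1/4) = 357.2 K.
ΔT = T_surf − T_eq = 565 − 357.2.

ΔT ≈ 207.8 K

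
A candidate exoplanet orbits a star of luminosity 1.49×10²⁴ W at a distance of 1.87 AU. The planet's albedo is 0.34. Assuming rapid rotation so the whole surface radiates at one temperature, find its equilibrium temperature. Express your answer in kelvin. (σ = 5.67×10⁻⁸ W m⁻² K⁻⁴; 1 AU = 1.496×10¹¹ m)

d = 1.87 AU = 2.80×10¹¹ m.
Flux: S = L/(4πd²) = 1.49×10²⁴/(4π×(2.80×10¹¹)²) = 1.52 W m⁻².
Energy balance: absorbed = emitted ⇒ πR²·S(1−A) = 4πR²·σT_eq⁴, so T_eq⁴ = S(1−A)/(4σ).
T_eq = [1.52 × 0.66 / (4 × 5.67×10⁻⁸)]^(1/4) = (4.41×10⁶)^(1/4) = 45.8 K.

T_eq ≈ 45.8 K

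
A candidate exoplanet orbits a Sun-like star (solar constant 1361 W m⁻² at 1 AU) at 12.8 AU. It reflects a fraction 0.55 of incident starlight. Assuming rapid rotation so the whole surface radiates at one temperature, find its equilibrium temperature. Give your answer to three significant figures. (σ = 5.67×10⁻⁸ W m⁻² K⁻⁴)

T_eq ≈ 63.7 K

Flux at 12.8 AU: S = 1361/12.8² = 8.31 W m⁻².
Energy balance: absorbed = emitted ⇒ πR²·S(1−A) = 4πR²·σT_eq⁴, so T_eq⁴ = S(1−A)/(4σ).
T_eq = [8.31 × 0.45 / (4 × 5.67×10⁻⁸)]^(1/4) = (1.65×10⁷)^(1/4) = 63.7 K.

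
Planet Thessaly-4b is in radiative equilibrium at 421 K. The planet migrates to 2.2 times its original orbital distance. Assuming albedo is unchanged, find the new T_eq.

T_eq ≈ 284 K

T_eq ∝ L^(1/4) · d^(−1/2).
T′ = 421 / 2.2^(1/2) = 284 K.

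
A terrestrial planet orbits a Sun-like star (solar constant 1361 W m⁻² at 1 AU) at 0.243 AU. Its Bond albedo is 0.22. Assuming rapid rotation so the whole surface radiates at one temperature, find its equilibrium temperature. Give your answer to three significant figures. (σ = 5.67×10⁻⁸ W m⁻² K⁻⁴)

Flux at 0.243 AU: S = 1361/0.243² = 2.30×10⁴ W m⁻².
Energy balance: absorbed = emitted ⇒ πR²·S(1−A) = 4πR²·σT_eq⁴, so T_eq⁴ = S(1−A)/(4σ).
T_eq = [2.30×10⁴ × 0.78 / (4 × 5.67×10⁻⁸)]^(1/4) = (7.93×10¹⁰)^(1/4) = 531 K.

T_eq ≈ 531 K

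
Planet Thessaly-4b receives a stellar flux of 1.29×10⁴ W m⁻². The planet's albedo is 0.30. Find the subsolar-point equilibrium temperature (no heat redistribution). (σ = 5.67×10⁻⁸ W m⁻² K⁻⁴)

At the subsolar point the surface absorbs S(1−A) and emits σT⁴ per unit area — no factor of 4, since only the local patch is in balance.
T = [1.29×10⁴ × 0.70 / 5.67×10⁻⁸]^(1/4) = (1.59×10¹¹)^(1/4) = 632 K.

T_ss ≈ 632 K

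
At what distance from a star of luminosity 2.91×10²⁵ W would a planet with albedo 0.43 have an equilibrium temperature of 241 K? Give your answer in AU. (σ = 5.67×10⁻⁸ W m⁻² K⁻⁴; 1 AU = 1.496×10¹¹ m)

d ≈ 0.278 AU

From T_eq⁴ = L(1−A)/(16πσd²): d = √[L(1−A)/(16πσT_eq⁴)].
d = √[2.91×10²⁵ × 0.57 / (16π × 5.67×10⁻⁸ × (241)⁴)] = 4.15×10¹⁰ m = 0.278 AU.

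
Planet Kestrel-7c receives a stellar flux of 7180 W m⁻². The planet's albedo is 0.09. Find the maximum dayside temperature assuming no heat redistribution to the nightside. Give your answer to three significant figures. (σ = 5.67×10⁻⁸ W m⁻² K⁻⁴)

With no redistribution each surface element balances locally: S(1−A) = σT⁴.
T = [7180 × 0.91 / 5.67×10⁻⁸]^(1/4) = (1.15×10¹¹)^(1/4) = 583 K.

T_ss ≈ 583 K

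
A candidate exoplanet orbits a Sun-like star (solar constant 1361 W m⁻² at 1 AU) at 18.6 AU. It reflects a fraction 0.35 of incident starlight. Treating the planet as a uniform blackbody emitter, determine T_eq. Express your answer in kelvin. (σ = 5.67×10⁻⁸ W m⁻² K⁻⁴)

Flux at 18.6 AU: S = 1361/18.6² = 3.93 W m⁻².
Energy balance: absorbed = emitted ⇒ πR²·S(1−A) = 4πR²·σT_eq⁴, so T_eq⁴ = S(1−A)/(4σ).
T_eq = [3.93 × 0.65 / (4 × 5.67×10⁻⁸)]^(1/4) = (1.13×10⁷)^(1/4) = 57.9 K.

T_eq ≈ 57.9 K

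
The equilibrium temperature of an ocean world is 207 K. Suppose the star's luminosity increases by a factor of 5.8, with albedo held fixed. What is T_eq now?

T_eq ∝ L^(1/4) · d^(−1/2).
T′ = 207 × 5.8^(1/4) = 321 K.

T_eq ≈ 321 K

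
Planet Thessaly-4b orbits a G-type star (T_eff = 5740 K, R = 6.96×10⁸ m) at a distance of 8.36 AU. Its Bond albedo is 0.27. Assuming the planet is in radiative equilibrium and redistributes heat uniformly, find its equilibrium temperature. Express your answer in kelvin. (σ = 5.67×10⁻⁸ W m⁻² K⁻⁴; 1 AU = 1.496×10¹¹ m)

T_eq ≈ 88.5 K

d = 8.36 AU = 1.25×10¹² m.
L = 4πR_⋆²σT_⋆⁴ = 4π(6.96×10⁸)² × 5.67×10⁻⁸ × (5740)⁴ = 3.75×10²⁶ W.
S = L/(4πd²) = 19.1 W m⁻².
Energy balance: absorbed = emitted ⇒ πR²·S(1−A) = 4πR²·σT_eq⁴, so T_eq⁴ = S(1−A)/(4σ).
T_eq = [19.1 × 0.73 / (4 × 5.67×10⁻⁸)]^(1/4) = (6.14×10⁷)^(1/4) = 88.5 K.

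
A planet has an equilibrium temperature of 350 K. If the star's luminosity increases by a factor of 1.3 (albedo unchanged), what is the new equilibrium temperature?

T_eq ≈ 374 K

T_eq ∝ L^(1/4) · d^(−1/2).
T′ = 350 × 1.3^(1/4) = 374 K.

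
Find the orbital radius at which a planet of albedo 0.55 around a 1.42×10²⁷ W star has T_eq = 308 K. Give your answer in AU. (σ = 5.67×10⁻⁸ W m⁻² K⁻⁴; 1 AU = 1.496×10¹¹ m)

d ≈ 1.06 AU

From T_eq⁴ = L(1−A)/(16πσd²): d = √[L(1−A)/(16πσT_eq⁴)].
d = √[1.42×10²⁷ × 0.45 / (16π × 5.67×10⁻⁸ × (308)⁴)] = 1.58×10¹¹ m = 1.06 AU.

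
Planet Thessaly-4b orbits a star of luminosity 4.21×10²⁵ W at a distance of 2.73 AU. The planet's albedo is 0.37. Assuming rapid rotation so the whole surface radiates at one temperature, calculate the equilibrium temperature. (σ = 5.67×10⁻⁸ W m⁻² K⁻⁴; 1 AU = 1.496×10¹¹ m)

d = 2.73 AU = 4.08×10¹¹ m.
Flux: S = L/(4πd²) = 4.21×10²⁵/(4π×(4.08×10¹¹)²) = 20.1 W m⁻².
Energy balance: absorbed = emitted ⇒ πR²·S(1−A) = 4πR²·σT_eq⁴, so T_eq⁴ = S(1−A)/(4σ).
T_eq = [20.1 × 0.63 / (4 × 5.67×10⁻⁸)]^(1/4) = (5.58×10⁷)^(1/4) = 86.4 K.

T_eq ≈ 86.4 K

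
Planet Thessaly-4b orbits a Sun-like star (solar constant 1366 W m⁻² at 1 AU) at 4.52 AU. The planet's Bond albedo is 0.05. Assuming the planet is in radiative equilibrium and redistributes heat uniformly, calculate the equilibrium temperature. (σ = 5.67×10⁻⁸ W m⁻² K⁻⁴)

T_eq ≈ 129 K

Flux at 4.52 AU: S = 1366/4.52² = 66.9 W m⁻².
Energy balance: absorbed = emitted ⇒ πR²·S(1−A) = 4πR²·σT_eq⁴, so T_eq⁴ = S(1−A)/(4σ).
T_eq = [66.9 × 0.95 / (4 × 5.67×10⁻⁸)]^(1/4) = (2.80×10⁸)^(1/4) = 129 K.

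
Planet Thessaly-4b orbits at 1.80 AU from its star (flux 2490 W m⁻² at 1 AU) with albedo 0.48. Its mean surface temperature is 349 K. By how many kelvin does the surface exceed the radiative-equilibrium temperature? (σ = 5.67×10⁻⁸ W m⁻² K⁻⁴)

S = 2490/1.80² = 768.5 W m⁻².
T_eq = [S(1−A)/(4σ)]^(1/4) = [768.5×0.52/(4×5.67×10⁻⁸)]^(1/4) = 204.9 K.
ΔT = T_surf − T_eq = 349 − 204.9.

ΔT ≈ 144.1 K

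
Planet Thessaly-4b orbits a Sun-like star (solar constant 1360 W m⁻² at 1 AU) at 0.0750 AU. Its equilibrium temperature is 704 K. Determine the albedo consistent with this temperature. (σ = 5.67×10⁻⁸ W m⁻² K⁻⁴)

A ≈ 0.77

Flux at 0.0750 AU: S = 1360/0.0750² = 2.42×10⁵ W m⁻².
From T_eq⁴ = S(1−A)/(4σ): 1−A = 4σT_eq⁴/S.
1−A = 4 × 5.67×10⁻⁸ × (704)⁴ / 2.42×10⁵ = 0.230.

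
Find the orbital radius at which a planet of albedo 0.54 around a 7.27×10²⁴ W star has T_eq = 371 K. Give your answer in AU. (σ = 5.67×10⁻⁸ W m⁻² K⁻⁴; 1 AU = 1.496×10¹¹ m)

d ≈ 0.0526 AU

From T_eq⁴ = L(1−A)/(16πσd²): d = √[L(1−A)/(16πσT_eq⁴)].
d = √[7.27×10²⁴ × 0.46 / (16π × 5.67×10⁻⁸ × (371)⁴)] = 7.87×10⁹ m = 0.0526 AU.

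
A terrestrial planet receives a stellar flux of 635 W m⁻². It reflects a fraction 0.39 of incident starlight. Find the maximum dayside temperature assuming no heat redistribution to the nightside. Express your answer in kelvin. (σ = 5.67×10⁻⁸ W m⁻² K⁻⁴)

With no redistribution each surface element balances locally: S(1−A) = σT⁴.
T = [635 × 0.61 / 5.67×10⁻⁸]^(1/4) = (6.83×10⁹)^(1/4) = 287 K.

T_ss ≈ 287 K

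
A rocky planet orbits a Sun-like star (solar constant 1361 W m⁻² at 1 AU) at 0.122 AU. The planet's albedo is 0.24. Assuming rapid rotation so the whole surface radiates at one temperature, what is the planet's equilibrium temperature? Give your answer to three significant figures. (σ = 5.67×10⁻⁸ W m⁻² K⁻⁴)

Flux at 0.122 AU: S = 1361/0.122² = 9.14×10⁴ W m⁻².
Energy balance: absorbed = emitted ⇒ πR²·S(1−A) = 4πR²·σT_eq⁴, so T_eq⁴ = S(1−A)/(4σ).
T_eq = [9.14×10⁴ × 0.76 / (4 × 5.67×10⁻⁸)]^(1/4) = (3.06×10¹¹)^(1/4) = 744 K.

T_eq ≈ 744 K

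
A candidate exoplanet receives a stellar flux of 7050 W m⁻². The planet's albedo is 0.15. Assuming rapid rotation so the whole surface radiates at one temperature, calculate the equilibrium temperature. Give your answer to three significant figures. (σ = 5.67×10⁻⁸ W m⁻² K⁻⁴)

Energy balance: absorbed = emitted ⇒ πR²·S(1−A) = 4πR²·σT_eq⁴, so T_eq⁴ = S(1−A)/(4σ).
T_eq = [7050 × 0.85 / (4 × 5.67×10⁻⁸)]^(1/4) = (2.64×10¹⁰)^(1/4) = 403 K.

T_eq ≈ 403 K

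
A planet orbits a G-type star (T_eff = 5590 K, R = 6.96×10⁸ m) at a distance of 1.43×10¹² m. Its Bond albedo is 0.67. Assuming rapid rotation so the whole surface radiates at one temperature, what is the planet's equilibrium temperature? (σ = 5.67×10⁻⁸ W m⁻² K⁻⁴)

L = 4πR_⋆²σT_⋆⁴ = 4π(6.96×10⁸)² × 5.67×10⁻⁸ × (5590)⁴ = 3.37×10²⁶ W.
S = L/(4πd²) = 13.1 W m⁻².
Energy balance: absorbed = emitted ⇒ πR²·S(1−A) = 4πR²·σT_eq⁴, so T_eq⁴ = S(1−A)/(4σ).
T_eq = [13.1 × 0.33 / (4 × 5.67×10⁻⁸)]^(1/4) = (1.91×10⁷)^(1/4) = 66.1 K.

T_eq ≈ 66.1 K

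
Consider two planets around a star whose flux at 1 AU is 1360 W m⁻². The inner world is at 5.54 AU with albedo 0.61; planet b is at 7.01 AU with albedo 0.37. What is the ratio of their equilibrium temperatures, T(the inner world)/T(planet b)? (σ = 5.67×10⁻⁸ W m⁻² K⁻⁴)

T₁/T₂ ≈ 0.998

T_eq = [S₀(1−A)/(4σd²)]^(1/4), so T ∝ (1−A)^(1/4) / √d.
T₁ = [1360×0.39/(4×5.67×10⁻⁸×5.54²)]^(1/4) = 93.43 K.
T₂ = [1360×0.63/(4×5.67×10⁻⁸×7.01²)]^(1/4) = 93.64 K.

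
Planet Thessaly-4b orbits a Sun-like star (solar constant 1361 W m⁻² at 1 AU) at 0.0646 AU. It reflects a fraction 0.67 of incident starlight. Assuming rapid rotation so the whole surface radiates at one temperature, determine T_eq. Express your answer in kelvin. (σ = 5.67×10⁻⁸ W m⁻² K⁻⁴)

T_eq ≈ 830 K

Flux at 0.0646 AU: S = 1361/0.0646² = 3.26×10⁵ W m⁻².
Energy balance: absorbed = emitted ⇒ πR²·S(1−A) = 4πR²·σT_eq⁴, so T_eq⁴ = S(1−A)/(4σ).
T_eq = [3.26×10⁵ × 0.33 / (4 × 5.67×10⁻⁸)]^(1/4) = (4.75×10¹¹)^(1/4) = 830 K.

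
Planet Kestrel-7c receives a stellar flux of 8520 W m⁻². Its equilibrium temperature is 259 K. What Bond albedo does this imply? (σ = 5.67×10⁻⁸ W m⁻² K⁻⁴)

From T_eq⁴ = S(1−A)/(4σ): 1−A = 4σT_eq⁴/S.
1−A = 4 × 5.67×10⁻⁸ × (259)⁴ / 8520 = 0.120.

A ≈ 0.88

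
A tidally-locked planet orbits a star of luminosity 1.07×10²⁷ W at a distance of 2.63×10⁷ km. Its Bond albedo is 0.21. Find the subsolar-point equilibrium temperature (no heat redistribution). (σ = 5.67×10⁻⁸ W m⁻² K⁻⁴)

d = 2.63×10⁷ km = 2.63×10¹⁰ m.
Flux: S = L/(4πd²) = 1.07×10²⁷/(4π×(2.63×10¹⁰)²) = 1.23×10⁵ W m⁻².
At the subsolar point the surface absorbs S(1−A) and emits σT⁴ per unit area — no factor of 4, since only the local patch is in balance.
T = [1.23×10⁵ × 0.79 / 5.67×10⁻⁸]^(1/4) = (1.72×10¹²)^(1/4) = 1140 K.

T_ss ≈ 1140 K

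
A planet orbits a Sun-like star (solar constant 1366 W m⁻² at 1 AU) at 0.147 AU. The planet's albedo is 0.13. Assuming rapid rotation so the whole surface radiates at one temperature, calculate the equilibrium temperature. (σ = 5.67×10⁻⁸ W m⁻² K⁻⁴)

Flux at 0.147 AU: S = 1366/0.147² = 6.32×10⁴ W m⁻².
Energy balance: absorbed = emitted ⇒ πR²·S(1−A) = 4πR²·σT_eq⁴, so T_eq⁴ = S(1−A)/(4σ).
T_eq = [6.32×10⁴ × 0.87 / (4 × 5.67×10⁻⁸)]^(1/4) = (2.42×10¹¹)^(1/4) = 702 K.

T_eq ≈ 702 K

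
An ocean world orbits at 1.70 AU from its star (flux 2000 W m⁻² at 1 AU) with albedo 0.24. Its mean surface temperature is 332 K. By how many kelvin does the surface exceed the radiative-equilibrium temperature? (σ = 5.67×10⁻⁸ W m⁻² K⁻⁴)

S = 2000/1.70² = 692.0 W m⁻².
T_eq = [S(1−A)/(4σ)]^(1/4) = [692.0×0.76/(4×5.67×10⁻⁸)]^(1/4) = 219.4 K.
ΔT = T_surf − T_eq = 332 − 219.4.

ΔT ≈ 112.6 K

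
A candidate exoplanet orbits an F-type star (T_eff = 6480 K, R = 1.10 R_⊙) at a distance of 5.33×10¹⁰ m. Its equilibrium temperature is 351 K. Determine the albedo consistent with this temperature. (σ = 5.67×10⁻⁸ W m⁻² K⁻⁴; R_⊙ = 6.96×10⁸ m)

A ≈ 0.83

R_⋆ = 1.10 × 6.96×10⁸ = 7.66×10⁸ m.
L = 4πR_⋆²σT_⋆⁴ = 4π(7.66×10⁸)² × 5.67×10⁻⁸ × (6480)⁴ = 7.36×10²⁶ W.
S = L/(4πd²) = 2.06×10⁴ W m⁻².
From T_eq⁴ = S(1−A)/(4σ): 1−A = 4σT_eq⁴/S.
1−A = 4 × 5.67×10⁻⁸ × (351)⁴ / 2.06×10⁴ = 0.167.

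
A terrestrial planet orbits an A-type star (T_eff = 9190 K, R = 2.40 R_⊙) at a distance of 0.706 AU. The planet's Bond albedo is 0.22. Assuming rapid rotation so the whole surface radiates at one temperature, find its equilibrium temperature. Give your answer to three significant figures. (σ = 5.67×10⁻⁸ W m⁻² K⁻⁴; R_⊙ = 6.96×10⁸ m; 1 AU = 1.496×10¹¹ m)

R_⋆ = 2.40 × 6.96×10⁸ = 1.67×10⁹ m.
d = 0.706 AU = 1.06×10¹¹ m.
L = 4πR_⋆²σT_⋆⁴ = 4π(1.67×10⁹)² × 5.67×10⁻⁸ × (9190)⁴ = 1.42×10²⁸ W.
S = L/(4πd²) = 1.01×10⁵ W m⁻².
Energy balance: absorbed = emitted ⇒ πR²·S(1−A) = 4πR²·σT_eq⁴, so T_eq⁴ = S(1−A)/(4σ).
T_eq = [1.01×10⁵ × 0.78 / (4 × 5.67×10⁻⁸)]^(1/4) = (3.48×10¹¹)^(1/4) = 768 K.

T_eq ≈ 768 K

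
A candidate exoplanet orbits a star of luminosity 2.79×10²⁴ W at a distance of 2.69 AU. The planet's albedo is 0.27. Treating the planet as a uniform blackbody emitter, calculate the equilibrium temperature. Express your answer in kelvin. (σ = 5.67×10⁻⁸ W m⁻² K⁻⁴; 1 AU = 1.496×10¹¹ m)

d = 2.69 AU = 4.02×10¹¹ m.
Flux: S = L/(4πd²) = 2.79×10²⁴/(4π×(4.02×10¹¹)²) = 1.37 W m⁻².
Energy balance: absorbed = emitted ⇒ πR²·S(1−A) = 4πR²·σT_eq⁴, so T_eq⁴ = S(1−A)/(4σ).
T_eq = [1.37 × 0.73 / (4 × 5.67×10⁻⁸)]^(1/4) = (4.41×10⁶)^(1/4) = 45.8 K.

T_eq ≈ 45.8 K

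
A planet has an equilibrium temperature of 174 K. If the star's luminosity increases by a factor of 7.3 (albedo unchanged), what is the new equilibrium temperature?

T_eq ≈ 286 K

T_eq ∝ L^(1/4) · d^(−1/2).
T′ = 174 × 7.3^(1/4) = 286 K.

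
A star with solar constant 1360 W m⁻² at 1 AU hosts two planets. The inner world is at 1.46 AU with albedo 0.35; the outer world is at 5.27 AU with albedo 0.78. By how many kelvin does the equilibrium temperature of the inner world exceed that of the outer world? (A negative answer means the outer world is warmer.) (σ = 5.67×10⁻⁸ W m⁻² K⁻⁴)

ΔT ≈ 123.8 K

T_eq = [S₀(1−A)/(4σd²)]^(1/4), so T ∝ (1−A)^(1/4) / √d.
T₁ = [1360×0.65/(4×5.67×10⁻⁸×1.46²)]^(1/4) = 206.79 K.
T₂ = [1360×0.22/(4×5.67×10⁻⁸×5.27²)]^(1/4) = 83.02 K.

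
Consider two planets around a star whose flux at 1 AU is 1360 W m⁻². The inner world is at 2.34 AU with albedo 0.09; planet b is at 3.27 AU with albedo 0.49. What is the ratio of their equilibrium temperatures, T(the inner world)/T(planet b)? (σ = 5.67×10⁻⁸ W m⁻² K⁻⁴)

T_eq = [S₀(1−A)/(4σd²)]^(1/4), so T ∝ (1−A)^(1/4) / √d.
T₁ = [1360×0.91/(4×5.67×10⁻⁸×2.34²)]^(1/4) = 177.68 K.
T₂ = [1360×0.51/(4×5.67×10⁻⁸×3.27²)]^(1/4) = 130.04 K.

T₁/T₂ ≈ 1.366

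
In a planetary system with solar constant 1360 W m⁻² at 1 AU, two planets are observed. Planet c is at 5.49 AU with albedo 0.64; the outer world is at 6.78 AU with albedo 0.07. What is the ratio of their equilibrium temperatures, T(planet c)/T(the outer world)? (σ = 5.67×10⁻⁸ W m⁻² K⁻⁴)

T₁/T₂ ≈ 0.877

T_eq = [S₀(1−A)/(4σd²)]^(1/4), so T ∝ (1−A)^(1/4) / √d.
T₁ = [1360×0.36/(4×5.67×10⁻⁸×5.49²)]^(1/4) = 91.99 K.
T₂ = [1360×0.93/(4×5.67×10⁻⁸×6.78²)]^(1/4) = 104.95 K.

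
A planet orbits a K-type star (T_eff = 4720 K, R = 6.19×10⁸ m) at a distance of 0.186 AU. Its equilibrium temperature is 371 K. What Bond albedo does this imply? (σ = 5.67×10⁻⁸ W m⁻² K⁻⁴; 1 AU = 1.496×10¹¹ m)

A ≈ 0.69

d = 0.186 AU = 2.78×10¹⁰ m.
L = 4πR_⋆²σT_⋆⁴ = 4π(6.19×10⁸)² × 5.67×10⁻⁸ × (4720)⁴ = 1.36×10²⁶ W.
S = L/(4πd²) = 1.39×10⁴ W m⁻².
From T_eq⁴ = S(1−A)/(4σ): 1−A = 4σT_eq⁴/S.
1−A = 4 × 5.67×10⁻⁸ × (371)⁴ / 1.39×10⁴ = 0.309.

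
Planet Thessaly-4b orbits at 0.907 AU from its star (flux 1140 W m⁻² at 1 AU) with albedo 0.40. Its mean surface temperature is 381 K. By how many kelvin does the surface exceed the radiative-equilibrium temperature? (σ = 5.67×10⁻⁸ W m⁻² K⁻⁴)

ΔT ≈ 134.9 K

S = 1140/0.907² = 1386 W m⁻².
T_eq = [S(1−A)/(4σ)]^(1/4) = [1386×0.60/(4×5.67×10⁻⁸)]^(1/4) = 246.1 K.
ΔT = T_surf − T_eq = 381 − 246.1.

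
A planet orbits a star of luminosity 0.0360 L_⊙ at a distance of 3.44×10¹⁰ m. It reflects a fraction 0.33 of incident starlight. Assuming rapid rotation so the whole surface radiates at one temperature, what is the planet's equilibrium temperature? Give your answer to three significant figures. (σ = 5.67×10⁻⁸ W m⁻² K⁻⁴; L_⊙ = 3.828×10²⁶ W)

T_eq ≈ 229 K

L = 0.0360 × 3.828×10²⁶ = 1.38×10²⁵ W.
Flux: S = L/(4πd²) = 1.38×10²⁵/(4π×(3.44×10¹⁰)²) = 927 W m⁻².
Energy balance: absorbed = emitted ⇒ πR²·S(1−A) = 4πR²·σT_eq⁴, so T_eq⁴ = S(1−A)/(4σ).
T_eq = [927 × 0.67 / (4 × 5.67×10⁻⁸)]^(1/4) = (2.74×10⁹)^(1/4) = 229 K.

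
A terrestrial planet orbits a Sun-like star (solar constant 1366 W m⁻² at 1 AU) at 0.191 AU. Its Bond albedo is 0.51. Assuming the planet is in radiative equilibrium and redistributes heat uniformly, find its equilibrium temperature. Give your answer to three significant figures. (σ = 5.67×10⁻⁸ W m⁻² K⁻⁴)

Flux at 0.191 AU: S = 1366/0.191² = 3.74×10⁴ W m⁻².
Energy balance: absorbed = emitted ⇒ πR²·S(1−A) = 4πR²·σT_eq⁴, so T_eq⁴ = S(1−A)/(4σ).
T_eq = [3.74×10⁴ × 0.49 / (4 × 5.67×10⁻⁸)]^(1/4) = (8.09×10¹⁰)^(1/4) = 533 K.

T_eq ≈ 533 K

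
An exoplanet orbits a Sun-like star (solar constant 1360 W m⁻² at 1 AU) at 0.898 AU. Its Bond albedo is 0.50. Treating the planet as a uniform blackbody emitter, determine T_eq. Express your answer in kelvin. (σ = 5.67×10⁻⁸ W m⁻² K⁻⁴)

T_eq ≈ 247 K

Flux at 0.898 AU: S = 1360/0.898² = 1690 W m⁻².
Energy balance: absorbed = emitted ⇒ πR²·S(1−A) = 4πR²·σT_eq⁴, so T_eq⁴ = S(1−A)/(4σ).
T_eq = [1690 × 0.50 / (4 × 5.67×10⁻⁸)]^(1/4) = (3.72×10⁹)^(1/4) = 247 K.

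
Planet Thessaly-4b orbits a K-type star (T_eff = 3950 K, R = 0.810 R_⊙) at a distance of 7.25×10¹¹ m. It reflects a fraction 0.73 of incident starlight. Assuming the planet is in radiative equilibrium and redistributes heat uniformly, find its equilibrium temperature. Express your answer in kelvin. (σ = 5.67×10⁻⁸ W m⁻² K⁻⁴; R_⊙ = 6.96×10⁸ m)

T_eq ≈ 56.1 K

R_⋆ = 0.810 × 6.96×10⁸ = 5.64×10⁸ m.
L = 4πR_⋆²σT_⋆⁴ = 4π(5.64×10⁸)² × 5.67×10⁻⁸ × (3950)⁴ = 5.51×10²⁵ W.
S = L/(4πd²) = 8.35 W m⁻².
Energy balance: absorbed = emitted ⇒ πR²·S(1−A) = 4πR²·σT_eq⁴, so T_eq⁴ = S(1−A)/(4σ).
T_eq = [8.35 × 0.27 / (4 × 5.67×10⁻⁸)]^(1/4) = (9.94×10⁶)^(1/4) = 56.1 K.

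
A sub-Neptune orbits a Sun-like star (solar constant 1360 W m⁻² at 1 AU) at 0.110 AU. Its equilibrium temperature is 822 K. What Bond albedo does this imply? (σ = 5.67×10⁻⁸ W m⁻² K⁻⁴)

Flux at 0.110 AU: S = 1360/0.110² = 1.12×10⁵ W m⁻².
From T_eq⁴ = S(1−A)/(4σ): 1−A = 4σT_eq⁴/S.
1−A = 4 × 5.67×10⁻⁸ × (822)⁴ / 1.12×10⁵ = 0.921.

A ≈ 0.08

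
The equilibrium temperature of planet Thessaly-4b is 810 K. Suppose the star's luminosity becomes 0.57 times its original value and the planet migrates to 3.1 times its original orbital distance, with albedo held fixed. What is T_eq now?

T_eq ∝ L^(1/4) · d^(−1/2).
T′ = 810 × 0.57^(1/4) / 3.1^(1/2) = 400 K.

T_eq ≈ 400 K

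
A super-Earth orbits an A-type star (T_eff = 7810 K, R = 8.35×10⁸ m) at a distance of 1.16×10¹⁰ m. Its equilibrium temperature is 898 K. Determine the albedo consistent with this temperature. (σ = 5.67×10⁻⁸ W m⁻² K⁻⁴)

L = 4πR_⋆²σT_⋆⁴ = 4π(8.35×10⁸)² × 5.67×10⁻⁸ × (7810)⁴ = 1.85×10²⁷ W.
S = L/(4πd²) = 1.09×10⁶ W m⁻².
From T_eq⁴ = S(1−A)/(4σ): 1−A = 4σT_eq⁴/S.
1−A = 4 × 5.67×10⁻⁸ × (898)⁴ / 1.09×10⁶ = 0.135.

A ≈ 0.87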